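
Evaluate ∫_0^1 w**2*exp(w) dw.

-2 + E

Integrate by parts twice (u = w^2, dv = exp(w) dw).
An antiderivative is F(w) = (w**2 - 2*w + 2)*exp(w).
Then F(1) - F(0) = (E) - (2) = -2 + E.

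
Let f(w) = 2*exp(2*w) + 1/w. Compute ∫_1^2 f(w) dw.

-exp(2) + log(2) + exp(4)

An antiderivative is F(w) = exp(2*w) + log(w).
Then F(2) - F(1) = (log(2) + exp(4)) - (exp(2)) = -exp(2) + log(2) + exp(4).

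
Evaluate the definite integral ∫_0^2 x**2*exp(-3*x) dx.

2/27 - 50*exp(-6)/27

Integrate by parts twice (u = x^2, dv = exp(-3*x) dx).
An antiderivative is F(x) = (-9*x**2 - 6*x - 2)*exp(-3*x)/27.
Then F(2) - F(0) = (-50*exp(-6)/27) - (-2/27) = 2/27 - 50*exp(-6)/27.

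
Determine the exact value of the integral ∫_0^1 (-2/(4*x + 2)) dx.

-log(6)/2 + log(2)/2

An antiderivative is F(x) = -log(4*x + 2)/2.
Then F(1) - F(0) = (-log(6)/2) - (-log(2)/2) = -log(6)/2 + log(2)/2.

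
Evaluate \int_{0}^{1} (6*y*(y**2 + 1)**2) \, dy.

Let u = y**2 + 1, so du = 2*y dy. When y = 0, u = 1; when y = 1, u = 2.
The integral becomes 3·∫ u**2 du from 1 to 2, with antiderivative u**3.
Back in y: F(y) = (y**2 + 1)**3.
Then F(1) - F(0) = (8) - (1) = 7.

7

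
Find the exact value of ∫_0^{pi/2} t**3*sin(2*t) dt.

pi*(-6 + pi**2)/16

Integrate by parts 3 times (u = t^3, dv = sin(2*t) dt).
An antiderivative is F(t) = -t**3*cos(2*t)/2 + 3*t**2*sin(2*t)/4 + 3*t*cos(2*t)/4 - 3*sin(2*t)/8.
Then F(pi/2) - F(0) = (pi*(-6 + pi**2)/16) - (0) = pi*(-6 + pi**2)/16.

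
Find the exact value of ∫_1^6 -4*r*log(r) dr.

Integrate by parts once (u = ln r, dv = -4*r dr).
An antiderivative is F(r) = -r**2*(2*log(r) - 1).
Then F(6) - F(1) = (-72*log(3) - 72*log(2) + 36) - (1) = -72*log(3) - 72*log(2) + 35.

-72*log(3) - 72*log(2) + 35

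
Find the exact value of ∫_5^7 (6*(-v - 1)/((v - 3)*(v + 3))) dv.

-log(25)

Factor the denominator: v**2 - 9 = (v + 3)(v - 3).
Partial fractions: 6*(-v - 1)/((v - 3)*(v + 3)) = -2/(v + 3) - 4/(v - 3).
An antiderivative is F(v) = -4*log(v - 3) - 2*log(v + 3).
Then F(7) - F(5) = (-10*log(2) - 2*log(5)) - (-10*log(2)) = -log(25).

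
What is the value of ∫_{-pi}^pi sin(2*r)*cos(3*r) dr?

0

Use the identity sin(2*r)cos(3*r) = [sin(5*r) + sin(-r)]/2.
An antiderivative is F(r) = cos(r)/2 - cos(5*r)/10.
Then F(pi) - F(-pi) = (-2/5) - (-2/5) = 0.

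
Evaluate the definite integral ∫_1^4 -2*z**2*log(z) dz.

14 - 256*log(2)/3

Integrate by parts once (u = ln z, dv = -2*z**2 dz).
An antiderivative is F(z) = -2*z**3*(3*log(z) - 1)/9.
Then F(4) - F(1) = (128/9 - 256*log(2)/3) - (2/9) = 14 - 256*log(2)/3.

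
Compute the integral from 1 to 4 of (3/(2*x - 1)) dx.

An antiderivative is F(x) = 3*log(2*x - 1)/2.
Then F(4) - F(1) = (3*log(7)/2) - (0) = 3*log(7)/2.

3*log(7)/2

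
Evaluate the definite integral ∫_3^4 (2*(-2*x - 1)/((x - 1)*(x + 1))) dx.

Factor the denominator: x**2 - 1 = (x + 1)(x - 1).
Partial fractions: 2*(-2*x - 1)/((x - 1)*(x + 1)) = -1/(x + 1) - 3/(x - 1).
An antiderivative is F(x) = -3*log(x - 1) - log(x + 1).
Then F(4) - F(3) = (-3*log(3) - log(5)) - (-log(32)) = -3*log(3) - log(5) + 5*log(2).

-3*log(3) - log(5) + 5*log(2)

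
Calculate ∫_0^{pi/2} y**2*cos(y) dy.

Integrate by parts twice (u = y^2, dv = cos(y) dy).
An antiderivative is F(y) = y**2*sin(y) + 2*y*cos(y) - 2*sin(y).
Then F(pi/2) - F(0) = (-2 + pi**2/4) - (0) = -2 + pi**2/4.

-2 + pi**2/4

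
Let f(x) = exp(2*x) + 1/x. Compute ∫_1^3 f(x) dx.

An antiderivative is F(x) = exp(2*x)/2 + log(x).
Then F(3) - F(1) = (log(3) + exp(6)/2) - (exp(2)/2) = -exp(2)/2 + log(3) + exp(6)/2.

-exp(2)/2 + log(3) + exp(6)/2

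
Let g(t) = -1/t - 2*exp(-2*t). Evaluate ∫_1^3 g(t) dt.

-log(3) - exp(-2) + exp(-6)

An antiderivative is F(t) = -log(t) + exp(-2*t).
Then F(3) - F(1) = (-log(3) + exp(-6)) - (exp(-2)) = -log(3) - exp(-2) + exp(-6).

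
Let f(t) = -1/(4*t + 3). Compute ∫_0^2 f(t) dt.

-log(11)/4 + log(3)/4

An antiderivative is F(t) = -log(4*t + 3)/4.
Then F(2) - F(0) = (-log(11)/4) - (-log(3)/4) = -log(11)/4 + log(3)/4.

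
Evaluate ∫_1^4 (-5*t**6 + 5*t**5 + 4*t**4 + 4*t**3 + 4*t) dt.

By the power rule, an antiderivative is F(t) = -5*t**7/7 + 5*t**6/6 + 4*t**5/5 + t**4 + 2*t**2.
Then F(4) - F(1) = (-754144/105) - (823/210) = -503037/70.

-503037/70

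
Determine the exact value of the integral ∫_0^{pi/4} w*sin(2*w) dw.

1/4

Integrate by parts once (u = w, dv = sin(2*w) dw).
An antiderivative is F(w) = -w*cos(2*w)/2 + sin(2*w)/4.
Then F(pi/4) - F(0) = (1/4) - (0) = 1/4.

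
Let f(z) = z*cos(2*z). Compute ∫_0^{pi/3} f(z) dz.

Integrate by parts once (u = z, dv = cos(2*z) dz).
An antiderivative is F(z) = z*sin(2*z)/2 + cos(2*z)/4.
Then F(pi/3) - F(0) = (-1/8 + sqrt(3)*pi/12) - (1/4) = -3/8 + sqrt(3)*pi/12.

-3/8 + sqrt(3)*pi/12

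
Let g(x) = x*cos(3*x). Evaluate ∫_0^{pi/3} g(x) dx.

-2/9

Integrate by parts once (u = x, dv = cos(3*x) dx).
An antiderivative is F(x) = x*sin(3*x)/3 + cos(3*x)/9.
Then F(pi/3) - F(0) = (-1/9) - (1/9) = -2/9.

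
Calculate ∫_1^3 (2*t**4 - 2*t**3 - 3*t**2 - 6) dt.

94/5

By the power rule, an antiderivative is F(t) = 2*t**5/5 - t**4/2 - t**3 - 6*t.
Then F(3) - F(1) = (117/10) - (-71/10) = 94/5.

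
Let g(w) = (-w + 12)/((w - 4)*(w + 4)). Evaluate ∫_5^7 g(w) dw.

-2*log(11) + 5*log(3)

Factor the denominator: w**2 - 16 = (w + 4)(w - 4).
Partial fractions: (-w + 12)/((w - 4)*(w + 4)) = -2/(w + 4) + 1/(w - 4).
An antiderivative is F(w) = log(w - 4) - 2*log(w + 4).
Then F(7) - F(5) = (-2*log(11) + log(3)) - (-log(81)) = -2*log(11) + 5*log(3).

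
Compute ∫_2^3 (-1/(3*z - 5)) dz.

-2*log(2)/3

An antiderivative is F(z) = -log(3*z - 5)/3.
Then F(3) - F(2) = (-2*log(2)/3) - (0) = -2*log(2)/3.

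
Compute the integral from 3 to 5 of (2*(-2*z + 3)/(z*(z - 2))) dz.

-3*log(5) + 2*log(3)

Factor the denominator: z**2 - 2*z = z(z - 2).
Partial fractions: 2*(-2*z + 3)/(z*(z - 2)) = -3/z - 1/(z - 2).
An antiderivative is F(z) = -3*log(z) - log(z - 2).
Then F(5) - F(3) = (-3*log(5) - log(3)) - (-log(27)) = -3*log(5) + 2*log(3).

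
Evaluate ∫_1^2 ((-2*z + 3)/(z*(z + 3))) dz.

Factor the denominator: z**2 + 3*z = (z + 3)z.
Partial fractions: (-2*z + 3)/(z*(z + 3)) = -3/(z + 3) + 1/z.
An antiderivative is F(z) = log(z) - 3*log(z + 3).
Then F(2) - F(1) = (-3*log(5) + log(2)) - (-log(64)) = -3*log(5) + 7*log(2).

-3*log(5) + 7*log(2)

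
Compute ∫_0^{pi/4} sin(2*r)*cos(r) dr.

Use the identity sin(2*r)cos(r) = [sin(3*r) + sin(r)]/2.
An antiderivative is F(r) = -cos(r)/2 - cos(3*r)/6.
Then F(pi/4) - F(0) = (-sqrt(2)/6) - (-2/3) = 2/3 - sqrt(2)/6.

2/3 - sqrt(2)/6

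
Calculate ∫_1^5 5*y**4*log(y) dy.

-3124/5 + 3125*log(5)

Integrate by parts once (u = ln y, dv = 5*y**4 dy).
An antiderivative is F(y) = y**5*(5*log(y) - 1)/5.
Then F(5) - F(1) = (-625 + 3125*log(5)) - (-1/5) = -3124/5 + 3125*log(5).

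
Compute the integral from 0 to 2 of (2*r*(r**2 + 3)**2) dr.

Let u = r**2 + 3, so du = 2*r dr. When r = 0, u = 3; when r = 2, u = 7.
The integral becomes ∫ u**2 du from 3 to 7, with antiderivative u**3/3.
Back in r: F(r) = (r**2 + 3)**3/3.
Then F(2) - F(0) = (343/3) - (9) = 316/3.

316/3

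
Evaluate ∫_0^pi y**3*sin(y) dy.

Integrate by parts 3 times (u = y^3, dv = sin(y) dy).
An antiderivative is F(y) = -y**3*cos(y) + 3*y**2*sin(y) + 6*y*cos(y) - 6*sin(y).
Then F(pi) - F(0) = (pi*(-6 + pi**2)) - (0) = pi*(-6 + pi**2).

pi*(-6 + pi**2)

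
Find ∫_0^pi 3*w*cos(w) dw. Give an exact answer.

-6

Integrate by parts once (u = w, dv = 3*cos(w) dw).
An antiderivative is F(w) = 3*w*sin(w) + 3*cos(w).
Then F(pi) - F(0) = (-3) - (3) = -6.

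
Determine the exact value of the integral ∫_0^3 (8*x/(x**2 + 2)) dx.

-4*log(2) + 4*log(11)

Let u = x**2 + 2, so du = 2*x dx. When x = 0, u = 2; when x = 3, u = 11.
The integral becomes 4·∫ 1/u du from 2 to 11, with antiderivative 4*log(u).
Back in x: F(x) = 4*log(x**2 + 2).
Then F(3) - F(0) = (4*log(11)) - (log(16)) = -4*log(2) + 4*log(11).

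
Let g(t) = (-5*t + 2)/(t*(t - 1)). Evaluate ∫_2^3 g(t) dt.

-log(18)

Factor the denominator: t**2 - t = t(t - 1).
Partial fractions: (-5*t + 2)/(t*(t - 1)) = -2/t - 3/(t - 1).
An antiderivative is F(t) = -2*log(t) - 3*log(t - 1).
Then F(3) - F(2) = (-log(72)) - (-log(4)) = -log(18).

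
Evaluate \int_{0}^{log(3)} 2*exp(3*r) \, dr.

Let u = exp(r), so du = exp(r) dr. When r = 0, u = 1; when r = log(3), u = 3.
The integral becomes 2·∫ u**2 du from 1 to 3, with antiderivative 2*u**3/3.
Back in r: F(r) = 2*exp(3*r)/3.
Then F(log(3)) - F(0) = (18) - (2/3) = 52/3.

52/3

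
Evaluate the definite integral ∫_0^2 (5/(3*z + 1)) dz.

5*log(7)/3

An antiderivative is F(z) = 5*log(3*z + 1)/3.
Then F(2) - F(0) = (5*log(7)/3) - (0) = 5*log(7)/3.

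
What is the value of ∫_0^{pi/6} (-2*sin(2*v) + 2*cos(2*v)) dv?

-1/2 + sqrt(3)/2

An antiderivative is F(v) = sin(2*v) + cos(2*v).
Then F(pi/6) - F(0) = (1/2 + sqrt(3)/2) - (1) = -1/2 + sqrt(3)/2.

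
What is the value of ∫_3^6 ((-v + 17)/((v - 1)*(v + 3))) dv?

Factor the denominator: v**2 + 2*v - 3 = (v + 3)(v - 1).
Partial fractions: (-v + 17)/((v - 1)*(v + 3)) = -5/(v + 3) + 4/(v - 1).
An antiderivative is F(v) = 4*log(v - 1) - 5*log(v + 3).
Then F(6) - F(3) = (-10*log(3) + 4*log(5)) - (-5*log(3) - log(2)) = -5*log(3) + log(2) + 4*log(5).

-5*log(3) + log(2) + 4*log(5)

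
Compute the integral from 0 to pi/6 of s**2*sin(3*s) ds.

-2/27 + pi/27

Integrate by parts twice (u = s^2, dv = sin(3*s) ds).
An antiderivative is F(s) = -s**2*cos(3*s)/3 + 2*s*sin(3*s)/9 + 2*cos(3*s)/27.
Then F(pi/6) - F(0) = (pi/27) - (2/27) = -2/27 + pi/27.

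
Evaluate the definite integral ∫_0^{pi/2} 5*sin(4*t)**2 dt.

5*pi/4

Use the identity sin^2(4*t) = (1 - cos(8*t))/2.
An antiderivative is F(t) = 5*t/2 - 5*sin(8*t)/16.
Then F(pi/2) - F(0) = (5*pi/4) - (0) = 5*pi/4.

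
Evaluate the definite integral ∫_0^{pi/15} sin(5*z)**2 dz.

-sqrt(3)/40 + pi/30

Use the identity sin^2(5*z) = (1 - cos(10*z))/2.
An antiderivative is F(z) = z/2 - sin(10*z)/20.
Then F(pi/15) - F(0) = (-sqrt(3)/40 + pi/30) - (0) = -sqrt(3)/40 + pi/30.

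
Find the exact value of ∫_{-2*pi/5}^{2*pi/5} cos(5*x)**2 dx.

2*pi/5

Use the identity cos^2(5*x) = (1 + cos(10*x))/2.
An antiderivative is F(x) = x/2 + sin(10*x)/20.
Then F(2*pi/5) - F(-2*pi/5) = (pi/5) - (-pi/5) = 2*pi/5.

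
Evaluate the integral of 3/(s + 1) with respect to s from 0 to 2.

An antiderivative is F(s) = 3*log(s + 1).
Then F(2) - F(0) = (log(27)) - (0) = log(27).

log(27)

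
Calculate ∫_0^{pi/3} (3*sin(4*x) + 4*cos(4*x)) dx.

An antiderivative is F(x) = sin(4*x) - 3*cos(4*x)/4.
Then F(pi/3) - F(0) = (3/8 - sqrt(3)/2) - (-3/4) = 9/8 - sqrt(3)/2.

9/8 - sqrt(3)/2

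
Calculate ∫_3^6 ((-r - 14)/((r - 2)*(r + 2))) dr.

-3*log(5) + log(2)

Factor the denominator: r**2 - 4 = (r + 2)(r - 2).
Partial fractions: (-r - 14)/((r - 2)*(r + 2)) = 3/(r + 2) - 4/(r - 2).
An antiderivative is F(r) = -4*log(r - 2) + 3*log(r + 2).
Then F(6) - F(3) = (log(2)) - (3*log(5)) = -3*log(5) + log(2).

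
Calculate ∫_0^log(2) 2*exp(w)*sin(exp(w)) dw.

-2*cos(2) + 2*cos(1)

Let u = exp(w), so du = exp(w) dw. When w = 0, u = 1; when w = log(2), u = 2.
The integral becomes 2·∫ sin(u) du from 1 to 2, with antiderivative -2*cos(u).
Back in w: F(w) = -2*cos(exp(w)).
Then F(log(2)) - F(0) = (-2*cos(2)) - (-2*cos(1)) = -2*cos(2) + 2*cos(1).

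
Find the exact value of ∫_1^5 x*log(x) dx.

Integrate by parts once (u = ln x, dv = x dx).
An antiderivative is F(x) = x**2*(2*log(x) - 1)/4.
Then F(5) - F(1) = (-25/4 + 25*log(5)/2) - (-1/4) = -6 + 25*log(5)/2.

-6 + 25*log(5)/2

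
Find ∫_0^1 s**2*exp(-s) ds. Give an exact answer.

2 - 5*exp(-1)

Integrate by parts twice (u = s^2, dv = exp(-s) ds).
An antiderivative is F(s) = (-s**2 - 2*s - 2)*exp(-s).
Then F(1) - F(0) = (-5*exp(-1)) - (-2) = 2 - 5*exp(-1).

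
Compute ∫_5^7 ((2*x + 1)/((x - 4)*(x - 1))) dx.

log(18)

Factor the denominator: x**2 - 5*x + 4 = (x - 1)(x - 4).
Partial fractions: (2*x + 1)/((x - 4)*(x - 1)) = -1/(x - 1) + 3/(x - 4).
An antiderivative is F(x) = 3*log(x - 4) - log(x - 1).
Then F(7) - F(5) = (log(9/2)) - (-log(4)) = log(18).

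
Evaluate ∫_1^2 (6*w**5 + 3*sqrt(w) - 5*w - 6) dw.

By the power rule, an antiderivative is F(w) = w**6 + 2*w**(3/2) - 5*w**2/2 - 6*w.
Then F(2) - F(1) = (4*sqrt(2) + 42) - (-11/2) = 4*sqrt(2) + 95/2.

4*sqrt(2) + 95/2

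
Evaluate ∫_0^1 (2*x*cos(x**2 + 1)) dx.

-sin(1) + sin(2)

Let u = x**2 + 1, so du = 2*x dx. When x = 0, u = 1; when x = 1, u = 2.
The integral becomes ∫ cos(u) du from 1 to 2, with antiderivative sin(u).
Back in x: F(x) = sin(x**2 + 1).
Then F(1) - F(0) = (sin(2)) - (sin(1)) = -sin(1) + sin(2).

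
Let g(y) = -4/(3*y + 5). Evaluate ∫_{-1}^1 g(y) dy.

An antiderivative is F(y) = -4*log(3*y + 5)/3.
Then F(1) - F(-1) = (-log(16)) - (-4*log(2)/3) = -8*log(2)/3.

-8*log(2)/3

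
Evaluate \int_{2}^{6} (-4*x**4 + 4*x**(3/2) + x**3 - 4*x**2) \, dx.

-92288/15 - 32*sqrt(2)/5 + 288*sqrt(6)/5

By the power rule, an antiderivative is F(x) = 8*x**(5/2)/5 - 4*x**5/5 + x**4/4 - 4*x**3/3.
Then F(6) - F(2) = (-30924/5 + 288*sqrt(6)/5) - (-484/15 + 32*sqrt(2)/5) = -92288/15 - 32*sqrt(2)/5 + 288*sqrt(6)/5.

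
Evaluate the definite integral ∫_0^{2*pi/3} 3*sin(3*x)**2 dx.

pi

Use the identity sin^2(3*x) = (1 - cos(6*x))/2.
An antiderivative is F(x) = 3*x/2 - sin(6*x)/4.
Then F(2*pi/3) - F(0) = (pi) - (0) = pi.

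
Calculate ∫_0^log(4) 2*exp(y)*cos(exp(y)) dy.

-2*sin(1) + 2*sin(4)

Let u = exp(y), so du = exp(y) dy. When y = 0, u = 1; when y = log(4), u = 4.
The integral becomes 2·∫ cos(u) du from 1 to 4, with antiderivative 2*sin(u).
Back in y: F(y) = 2*sin(exp(y)).
Then F(log(4)) - F(0) = (2*sin(4)) - (2*sin(1)) = -2*sin(1) + 2*sin(4).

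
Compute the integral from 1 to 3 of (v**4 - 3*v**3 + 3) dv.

By the power rule, an antiderivative is F(v) = v**5/5 - 3*v**4/4 + 3*v.
Then F(3) - F(1) = (-63/20) - (49/20) = -28/5.

-28/5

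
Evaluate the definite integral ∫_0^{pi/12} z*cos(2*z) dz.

-1/4 + pi/48 + sqrt(3)/8

Integrate by parts once (u = z, dv = cos(2*z) dz).
An antiderivative is F(z) = z*sin(2*z)/2 + cos(2*z)/4.
Then F(pi/12) - F(0) = (pi/48 + sqrt(3)/8) - (1/4) = -1/4 + pi/48 + sqrt(3)/8.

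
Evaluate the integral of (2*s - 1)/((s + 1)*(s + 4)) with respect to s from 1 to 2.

-3*log(5) + 2*log(3) + 4*log(2)

Factor the denominator: s**2 + 5*s + 4 = (s + 4)(s + 1).
Partial fractions: (2*s - 1)/((s + 1)*(s + 4)) = 3/(s + 4) - 1/(s + 1).
An antiderivative is F(s) = -log(s + 1) + 3*log(s + 4).
Then F(2) - F(1) = (log(72)) - (-log(2) + 3*log(5)) = -3*log(5) + 2*log(3) + 4*log(2).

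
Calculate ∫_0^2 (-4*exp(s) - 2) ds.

-4*exp(2)

An antiderivative is F(s) = -2*s - 4*exp(s).
Then F(2) - F(0) = (-4*exp(2) - 4) - (-4) = -4*exp(2).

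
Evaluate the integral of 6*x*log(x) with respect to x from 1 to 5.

-36 + 75*log(5)

Integrate by parts once (u = ln x, dv = 6*x dx).
An antiderivative is F(x) = 3*x**2*(2*log(x) - 1)/2.
Then F(5) - F(1) = (-75/2 + 75*log(5)) - (-3/2) = -36 + 75*log(5).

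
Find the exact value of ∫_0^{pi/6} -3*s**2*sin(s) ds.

Integrate by parts twice (u = s^2, dv = -3*sin(s) ds).
An antiderivative is F(s) = 3*s**2*cos(s) - 6*s*sin(s) - 6*cos(s).
Then F(pi/6) - F(0) = (-3*sqrt(3) - pi/2 + sqrt(3)*pi**2/24) - (-6) = -3*sqrt(3) - pi/2 + sqrt(3)*pi**2/24 + 6.

-3*sqrt(3) - pi/2 + sqrt(3)*pi**2/24 + 6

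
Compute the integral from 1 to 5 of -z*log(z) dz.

6 - 25*log(5)/2

Integrate by parts once (u = ln z, dv = -z dz).
An antiderivative is F(z) = -z**2*(2*log(z) - 1)/4.
Then F(5) - F(1) = (25/4 - 25*log(5)/2) - (1/4) = 6 - 25*log(5)/2.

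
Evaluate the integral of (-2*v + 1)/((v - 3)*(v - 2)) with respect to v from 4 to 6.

Factor the denominator: v**2 - 5*v + 6 = (v - 2)(v - 3).
Partial fractions: (-2*v + 1)/((v - 3)*(v - 2)) = 3/(v - 2) - 5/(v - 3).
An antiderivative is F(v) = -5*log(v - 3) + 3*log(v - 2).
Then F(6) - F(4) = (-5*log(3) + 6*log(2)) - (log(8)) = -5*log(3) + 3*log(2).

-5*log(3) + 3*log(2)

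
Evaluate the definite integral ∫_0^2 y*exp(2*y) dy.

1/4 + 3*exp(4)/4

Integrate by parts once (u = y, dv = exp(2*y) dy).
An antiderivative is F(y) = (2*y - 1)*exp(2*y)/4.
Then F(2) - F(0) = (3*exp(4)/4) - (-1/4) = 1/4 + 3*exp(4)/4.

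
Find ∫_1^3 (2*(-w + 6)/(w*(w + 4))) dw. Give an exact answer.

Factor the denominator: w**2 + 4*w = (w + 4)w.
Partial fractions: 2*(-w + 6)/(w*(w + 4)) = -5/(w + 4) + 3/w.
An antiderivative is F(w) = 3*log(w) - 5*log(w + 4).
Then F(3) - F(1) = (-5*log(7) + 3*log(3)) - (-5*log(5)) = -5*log(7) + 3*log(3) + 5*log(5).

-5*log(7) + 3*log(3) + 5*log(5)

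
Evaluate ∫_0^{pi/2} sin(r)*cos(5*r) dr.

Use the identity sin(r)cos(5*r) = [sin(6*r) + sin(-4*r)]/2.
An antiderivative is F(r) = cos(4*r)/8 - cos(6*r)/12.
Then F(pi/2) - F(0) = (5/24) - (1/24) = 1/6.

1/6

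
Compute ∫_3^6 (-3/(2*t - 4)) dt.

An antiderivative is F(t) = -3*log(2*t - 4)/2.
Then F(6) - F(3) = (-9*log(2)/2) - (-3*log(2)/2) = -log(8).

-log(8)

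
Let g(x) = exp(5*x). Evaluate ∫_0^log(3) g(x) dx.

242/5

Let u = exp(x), so du = exp(x) dx. When x = 0, u = 1; when x = log(3), u = 3.
The integral becomes ∫ u**4 du from 1 to 3, with antiderivative u**5/5.
Back in x: F(x) = exp(5*x)/5.
Then F(log(3)) - F(0) = (243/5) - (1/5) = 242/5.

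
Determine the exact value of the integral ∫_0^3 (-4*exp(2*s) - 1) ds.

-2*exp(6) - 1

An antiderivative is F(s) = -2*exp(2*s) - s.
Then F(3) - F(0) = (-2*exp(6) - 3) - (-2) = -2*exp(6) - 1.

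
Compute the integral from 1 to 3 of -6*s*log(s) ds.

12 - 27*log(3)

Integrate by parts once (u = ln s, dv = -6*s ds).
An antiderivative is F(s) = -3*s**2*(2*log(s) - 1)/2.
Then F(3) - F(1) = (27/2 - 27*log(3)) - (3/2) = 12 - 27*log(3).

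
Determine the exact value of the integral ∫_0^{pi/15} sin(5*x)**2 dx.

Use the identity sin^2(5*x) = (1 - cos(10*x))/2.
An antiderivative is F(x) = x/2 - sin(10*x)/20.
Then F(pi/15) - F(0) = (-sqrt(3)/40 + pi/30) - (0) = -sqrt(3)/40 + pi/30.

-sqrt(3)/40 + pi/30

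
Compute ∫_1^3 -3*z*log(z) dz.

6 - 27*log(3)/2

Integrate by parts once (u = ln z, dv = -3*z dz).
An antiderivative is F(z) = -3*z**2*(2*log(z) - 1)/4.
Then F(3) - F(1) = (27/4 - 27*log(3)/2) - (3/4) = 6 - 27*log(3)/2.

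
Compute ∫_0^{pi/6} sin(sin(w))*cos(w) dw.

1 - cos(1/2)

Let u = sin(w), so du = cos(w) dw. When w = 0, u = 0; when w = pi/6, u = 1/2.
The integral becomes ∫ sin(u) du from 0 to 1/2, with antiderivative -cos(u).
Back in w: F(w) = -cos(sin(w)).
Then F(pi/6) - F(0) = (-cos(1/2)) - (-1) = 1 - cos(1/2).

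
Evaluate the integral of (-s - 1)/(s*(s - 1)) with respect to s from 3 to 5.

Factor the denominator: s**2 - s = s(s - 1).
Partial fractions: (-s - 1)/(s*(s - 1)) = 1/s - 2/(s - 1).
An antiderivative is F(s) = log(s) - 2*log(s - 1).
Then F(5) - F(3) = (log(5/16)) - (log(3/4)) = log(5/12).

log(5/12)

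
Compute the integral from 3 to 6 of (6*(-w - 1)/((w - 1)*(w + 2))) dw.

-log(100)

Factor the denominator: w**2 + w - 2 = (w + 2)(w - 1).
Partial fractions: 6*(-w - 1)/((w - 1)*(w + 2)) = -2/(w + 2) - 4/(w - 1).
An antiderivative is F(w) = -4*log(w - 1) - 2*log(w + 2).
Then F(6) - F(3) = (-4*log(5) - 6*log(2)) - (-2*log(5) - 4*log(2)) = -log(100).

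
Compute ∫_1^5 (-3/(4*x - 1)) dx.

An antiderivative is F(x) = -3*log(4*x - 1)/4.
Then F(5) - F(1) = (-3*log(19)/4) - (-3*log(3)/4) = -3*log(19)/4 + 3*log(3)/4.

-3*log(19)/4 + 3*log(3)/4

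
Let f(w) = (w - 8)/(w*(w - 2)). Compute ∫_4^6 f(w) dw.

Factor the denominator: w**2 - 2*w = w(w - 2).
Partial fractions: (w - 8)/(w*(w - 2)) = 4/w - 3/(w - 2).
An antiderivative is F(w) = 4*log(w) - 3*log(w - 2).
Then F(6) - F(4) = (log(81/4)) - (log(32)) = -7*log(2) + 4*log(3).

-7*log(2) + 4*log(3)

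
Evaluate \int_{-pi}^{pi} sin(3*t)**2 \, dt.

pi

Use the identity sin^2(3*t) = (1 - cos(6*t))/2.
An antiderivative is F(t) = t/2 - sin(6*t)/12.
Then F(pi) - F(-pi) = (pi/2) - (-pi/2) = pi.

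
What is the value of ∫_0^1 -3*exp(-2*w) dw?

-3/2 + 3*exp(-2)/2

An antiderivative is F(w) = 3*exp(-2*w)/2.
Then F(1) - F(0) = (3*exp(-2)/2) - (3/2) = -3/2 + 3*exp(-2)/2.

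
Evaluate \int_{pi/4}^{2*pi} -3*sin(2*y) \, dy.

An antiderivative is F(y) = 3*cos(2*y)/2.
Then F(2*pi) - F(pi/4) = (3/2) - (0) = 3/2.

3/2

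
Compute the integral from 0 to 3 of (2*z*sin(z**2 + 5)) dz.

Let u = z**2 + 5, so du = 2*z dz. When z = 0, u = 5; when z = 3, u = 14.
The integral becomes ∫ sin(u) du from 5 to 14, with antiderivative -cos(u).
Back in z: F(z) = -cos(z**2 + 5).
Then F(3) - F(0) = (-cos(14)) - (-cos(5)) = -cos(14) + cos(5).

-cos(14) + cos(5)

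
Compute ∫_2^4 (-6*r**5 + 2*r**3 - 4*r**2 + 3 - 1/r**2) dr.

-47771/12

By the power rule, an antiderivative is F(r) = -r**6 + r**4/2 - 4*r**3/3 + 3*r + 1/r.
Then F(4) - F(2) = (-48493/12) - (-361/6) = -47771/12.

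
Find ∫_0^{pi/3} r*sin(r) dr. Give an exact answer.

-pi/6 + sqrt(3)/2

Integrate by parts once (u = r, dv = sin(r) dr).
An antiderivative is F(r) = -r*cos(r) + sin(r).
Then F(pi/3) - F(0) = (-pi/6 + sqrt(3)/2) - (0) = -pi/6 + sqrt(3)/2.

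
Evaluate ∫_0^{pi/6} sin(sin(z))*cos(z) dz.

1 - cos(1/2)

Let u = sin(z), so du = cos(z) dz. When z = 0, u = 0; when z = pi/6, u = 1/2.
The integral becomes ∫ sin(u) du from 0 to 1/2, with antiderivative -cos(u).
Back in z: F(z) = -cos(sin(z)).
Then F(pi/6) - F(0) = (-cos(1/2)) - (-1) = 1 - cos(1/2).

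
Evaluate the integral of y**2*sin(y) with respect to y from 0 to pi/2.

Integrate by parts twice (u = y^2, dv = sin(y) dy).
An antiderivative is F(y) = -y**2*cos(y) + 2*y*sin(y) + 2*cos(y).
Then F(pi/2) - F(0) = (pi) - (2) = -2 + pi.

-2 + pi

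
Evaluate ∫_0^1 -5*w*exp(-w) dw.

-5 + 10*exp(-1)

Integrate by parts once (u = w, dv = -5*exp(-w) dw).
An antiderivative is F(w) = (5*w + 5)*exp(-w).
Then F(1) - F(0) = (10*exp(-1)) - (5) = -5 + 10*exp(-1).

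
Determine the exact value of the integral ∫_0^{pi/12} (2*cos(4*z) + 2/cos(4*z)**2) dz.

3*sqrt(3)/4

An antiderivative is F(z) = sin(4*z)/2 + tan(4*z)/2.
Then F(pi/12) - F(0) = (3*sqrt(3)/4) - (0) = 3*sqrt(3)/4.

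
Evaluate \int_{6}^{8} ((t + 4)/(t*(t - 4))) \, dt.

Factor the denominator: t**2 - 4*t = t(t - 4).
Partial fractions: (t + 4)/(t*(t - 4)) = -1/t + 2/(t - 4).
An antiderivative is F(t) = -log(t) + 2*log(t - 4).
Then F(8) - F(6) = (log(2)) - (log(2/3)) = log(3).

log(3)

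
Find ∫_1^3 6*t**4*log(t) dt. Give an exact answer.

-1452/25 + 1458*log(3)/5

Integrate by parts once (u = ln t, dv = 6*t**4 dt).
An antiderivative is F(t) = 6*t**5*(5*log(t) - 1)/25.
Then F(3) - F(1) = (-1458/25 + 1458*log(3)/5) - (-6/25) = -1452/25 + 1458*log(3)/5.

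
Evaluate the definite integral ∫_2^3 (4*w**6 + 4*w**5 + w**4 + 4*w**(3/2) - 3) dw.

-32*sqrt(2)/5 + 72*sqrt(3)/5 + 174206/105

By the power rule, an antiderivative is F(w) = 4*w**7/7 + 2*w**6/3 + 8*w**(5/2)/5 + w**5/5 - 3*w.
Then F(3) - F(2) = (72*sqrt(3)/5 + 62136/35) - (32*sqrt(2)/5 + 12202/105) = -32*sqrt(2)/5 + 72*sqrt(3)/5 + 174206/105.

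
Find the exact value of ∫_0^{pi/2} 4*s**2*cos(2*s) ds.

-pi

Integrate by parts twice (u = s^2, dv = 4*cos(2*s) ds).
An antiderivative is F(s) = 2*s**2*sin(2*s) + 2*s*cos(2*s) - sin(2*s).
Then F(pi/2) - F(0) = (-pi) - (0) = -pi.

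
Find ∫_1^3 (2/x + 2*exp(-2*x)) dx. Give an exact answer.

-exp(-6) + exp(-2) + 2*log(3)

An antiderivative is F(x) = 2*log(x) - exp(-2*x).
Then F(3) - F(1) = (-exp(-6) + 2*log(3)) - (-exp(-2)) = -exp(-6) + exp(-2) + 2*log(3).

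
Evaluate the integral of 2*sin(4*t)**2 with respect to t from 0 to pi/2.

pi/2

Use the identity sin^2(4*t) = (1 - cos(8*t))/2.
An antiderivative is F(t) = t - sin(8*t)/8.
Then F(pi/2) - F(0) = (pi/2) - (0) = pi/2.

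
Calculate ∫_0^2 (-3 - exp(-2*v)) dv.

-13/2 + exp(-4)/2

An antiderivative is F(v) = -3*v + exp(-2*v)/2.
Then F(2) - F(0) = (-6 + exp(-4)/2) - (1/2) = -13/2 + exp(-4)/2.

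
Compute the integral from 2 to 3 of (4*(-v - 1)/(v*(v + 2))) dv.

Factor the denominator: v**2 + 2*v = (v + 2)v.
Partial fractions: 4*(-v - 1)/(v*(v + 2)) = -2/(v + 2) - 2/v.
An antiderivative is F(v) = -2*log(v) - 2*log(v + 2).
Then F(3) - F(2) = (-2*log(5) - 2*log(3)) - (-log(64)) = -2*log(5) - 2*log(3) + 6*log(2).

-2*log(5) - 2*log(3) + 6*log(2)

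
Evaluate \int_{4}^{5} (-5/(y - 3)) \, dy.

-log(32)

An antiderivative is F(y) = -5*log(y - 3).
Then F(5) - F(4) = (-log(32)) - (0) = -log(32).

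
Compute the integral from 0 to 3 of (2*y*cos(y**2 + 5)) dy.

-sin(5) + sin(14)

Let u = y**2 + 5, so du = 2*y dy. When y = 0, u = 5; when y = 3, u = 14.
The integral becomes ∫ cos(u) du from 5 to 14, with antiderivative sin(u).
Back in y: F(y) = sin(y**2 + 5).
Then F(3) - F(0) = (sin(14)) - (sin(5)) = -sin(5) + sin(14).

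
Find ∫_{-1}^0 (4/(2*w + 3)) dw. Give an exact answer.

An antiderivative is F(w) = 2*log(2*w + 3).
Then F(0) - F(-1) = (log(9)) - (0) = log(9).

log(9)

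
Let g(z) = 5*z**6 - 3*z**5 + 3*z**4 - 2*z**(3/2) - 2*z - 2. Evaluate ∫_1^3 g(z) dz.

By the power rule, an antiderivative is F(z) = 5*z**7/7 - z**6/2 - 4*z**(5/2)/5 + 3*z**5/5 - z**2 - 2*z.
Then F(3) - F(1) = (92991/70 - 36*sqrt(3)/5) - (-209/70) = 9320/7 - 36*sqrt(3)/5.

9320/7 - 36*sqrt(3)/5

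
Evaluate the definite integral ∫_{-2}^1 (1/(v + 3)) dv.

log(4)

An antiderivative is F(v) = log(v + 3).
Then F(1) - F(-2) = (log(4)) - (0) = log(4).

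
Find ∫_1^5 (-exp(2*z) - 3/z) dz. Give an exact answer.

-exp(10)/2 - 3*log(5) + exp(2)/2

An antiderivative is F(z) = -exp(2*z)/2 - 3*log(z).
Then F(5) - F(1) = (-exp(10)/2 - 3*log(5)) - (-exp(2)/2) = -exp(10)/2 - 3*log(5) + exp(2)/2.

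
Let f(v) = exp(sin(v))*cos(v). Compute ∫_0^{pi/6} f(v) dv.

-1 + exp(1/2)

Let u = sin(v), so du = cos(v) dv. When v = 0, u = 0; when v = pi/6, u = 1/2.
The integral becomes ∫ exp(u) du from 0 to 1/2, with antiderivative exp(u).
Back in v: F(v) = exp(sin(v)).
Then F(pi/6) - F(0) = (exp(1/2)) - (1) = -1 + exp(1/2).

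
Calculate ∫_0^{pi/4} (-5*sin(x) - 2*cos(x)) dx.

-5 + 3*sqrt(2)/2

An antiderivative is F(x) = -2*sin(x) + 5*cos(x).
Then F(pi/4) - F(0) = (3*sqrt(2)/2) - (5) = -5 + 3*sqrt(2)/2.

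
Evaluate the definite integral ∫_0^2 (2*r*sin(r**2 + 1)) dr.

-cos(5) + cos(1)

Let u = r**2 + 1, so du = 2*r dr. When r = 0, u = 1; when r = 2, u = 5.
The integral becomes ∫ sin(u) du from 1 to 5, with antiderivative -cos(u).
Back in r: F(r) = -cos(r**2 + 1).
Then F(2) - F(0) = (-cos(5)) - (-cos(1)) = -cos(5) + cos(1).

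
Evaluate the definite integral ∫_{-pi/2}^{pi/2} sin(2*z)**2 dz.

Use the identity sin^2(2*z) = (1 - cos(4*z))/2.
An antiderivative is F(z) = z/2 - sin(4*z)/8.
Then F(pi/2) - F(-pi/2) = (pi/4) - (-pi/4) = pi/2.

pi/2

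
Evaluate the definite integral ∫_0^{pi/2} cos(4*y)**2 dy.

Use the identity cos^2(4*y) = (1 + cos(8*y))/2.
An antiderivative is F(y) = y/2 + sin(8*y)/16.
Then F(pi/2) - F(0) = (pi/4) - (0) = pi/4.

pi/4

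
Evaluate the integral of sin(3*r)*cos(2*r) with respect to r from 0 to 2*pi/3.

9/10

Use the identity sin(3*r)cos(2*r) = [sin(5*r) + sin(r)]/2.
An antiderivative is F(r) = -cos(r)/2 - cos(5*r)/10.
Then F(2*pi/3) - F(0) = (3/10) - (-3/5) = 9/10.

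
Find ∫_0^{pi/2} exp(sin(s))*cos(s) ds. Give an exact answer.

Let u = sin(s), so du = cos(s) ds. When s = 0, u = 0; when s = pi/2, u = 1.
The integral becomes ∫ exp(u) du from 0 to 1, with antiderivative exp(u).
Back in s: F(s) = exp(sin(s)).
Then F(pi/2) - F(0) = (E) - (1) = -1 + E.

-1 + E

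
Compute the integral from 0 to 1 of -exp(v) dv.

1 - E

An antiderivative is F(v) = -exp(v).
Then F(1) - F(0) = (-E) - (-1) = 1 - E.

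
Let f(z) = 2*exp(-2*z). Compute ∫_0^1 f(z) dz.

An antiderivative is F(z) = -exp(-2*z).
Then F(1) - F(0) = (-exp(-2)) - (-1) = 1 - exp(-2).

1 - exp(-2)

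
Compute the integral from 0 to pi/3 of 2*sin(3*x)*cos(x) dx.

Use the identity sin(3*x)cos(x) = [sin(4*x) + sin(2*x)]/2.
An antiderivative is F(x) = -cos(2*x)/2 - cos(4*x)/4.
Then F(pi/3) - F(0) = (3/8) - (-3/4) = 9/8.

9/8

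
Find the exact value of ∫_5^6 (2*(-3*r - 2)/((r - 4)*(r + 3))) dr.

Factor the denominator: r**2 - r - 12 = (r + 3)(r - 4).
Partial fractions: 2*(-3*r - 2)/((r - 4)*(r + 3)) = -2/(r + 3) - 4/(r - 4).
An antiderivative is F(r) = -4*log(r - 4) - 2*log(r + 3).
Then F(6) - F(5) = (-4*log(3) - 4*log(2)) - (-log(64)) = log(4/81).

log(4/81)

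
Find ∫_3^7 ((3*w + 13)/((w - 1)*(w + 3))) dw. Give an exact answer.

-log(5) + 5*log(3)

Factor the denominator: w**2 + 2*w - 3 = (w + 3)(w - 1).
Partial fractions: (3*w + 13)/((w - 1)*(w + 3)) = -1/(w + 3) + 4/(w - 1).
An antiderivative is F(w) = 4*log(w - 1) - log(w + 3).
Then F(7) - F(3) = (-log(5) + 3*log(2) + 4*log(3)) - (log(8/3)) = -log(5) + 5*log(3).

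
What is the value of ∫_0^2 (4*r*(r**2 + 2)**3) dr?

Let u = r**2 + 2, so du = 2*r dr. When r = 0, u = 2; when r = 2, u = 6.
The integral becomes 2·∫ u**3 du from 2 to 6, with antiderivative u**4/2.
Back in r: F(r) = (r**2 + 2)**4/2.
Then F(2) - F(0) = (648) - (8) = 640.

640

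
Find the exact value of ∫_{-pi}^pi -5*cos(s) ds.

An antiderivative is F(s) = -5*sin(s).
Then F(pi) - F(-pi) = (0) - (0) = 0.

0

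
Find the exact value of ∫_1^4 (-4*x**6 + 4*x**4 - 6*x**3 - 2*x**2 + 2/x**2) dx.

-313821/35

By the power rule, an antiderivative is F(x) = -4*x**7/7 + 4*x**5/5 - 3*x**4/2 - 2*x**3/3 - 2/x.
Then F(4) - F(1) = (-1883753/210) - (-827/210) = -313821/35.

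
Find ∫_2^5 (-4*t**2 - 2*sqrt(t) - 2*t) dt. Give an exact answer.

-177 - 20*sqrt(5)/3 + 8*sqrt(2)/3

By the power rule, an antiderivative is F(t) = -4*t**(3/2)/3 - 4*t**3/3 - t**2.
Then F(5) - F(2) = (-575/3 - 20*sqrt(5)/3) - (-44/3 - 8*sqrt(2)/3) = -177 - 20*sqrt(5)/3 + 8*sqrt(2)/3.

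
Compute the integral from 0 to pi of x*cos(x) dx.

-2

Integrate by parts once (u = x, dv = cos(x) dx).
An antiderivative is F(x) = x*sin(x) + cos(x).
Then F(pi) - F(0) = (-1) - (1) = -2.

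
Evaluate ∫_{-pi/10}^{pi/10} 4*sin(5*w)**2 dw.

Use the identity sin^2(5*w) = (1 - cos(10*w))/2.
An antiderivative is F(w) = 2*w - sin(10*w)/5.
Then F(pi/10) - F(-pi/10) = (pi/5) - (-pi/5) = 2*pi/5.

2*pi/5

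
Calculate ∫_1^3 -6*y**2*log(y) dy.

52/3 - 54*log(3)

Integrate by parts once (u = ln y, dv = -6*y**2 dy).
An antiderivative is F(y) = -2*y**3*(3*log(y) - 1)/3.
Then F(3) - F(1) = (18 - 54*log(3)) - (2/3) = 52/3 - 54*log(3).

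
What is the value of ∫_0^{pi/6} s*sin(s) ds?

Integrate by parts once (u = s, dv = sin(s) ds).
An antiderivative is F(s) = -s*cos(s) + sin(s).
Then F(pi/6) - F(0) = (-sqrt(3)*pi/12 + 1/2) - (0) = -sqrt(3)*pi/12 + 1/2.

-sqrt(3)*pi/12 + 1/2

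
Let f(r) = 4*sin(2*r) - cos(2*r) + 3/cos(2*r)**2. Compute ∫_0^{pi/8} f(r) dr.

An antiderivative is F(r) = -sin(2*r)/2 - 2*cos(2*r) + 3*tan(2*r)/2.
Then F(pi/8) - F(0) = (3/2 - 5*sqrt(2)/4) - (-2) = 7/2 - 5*sqrt(2)/4.

7/2 - 5*sqrt(2)/4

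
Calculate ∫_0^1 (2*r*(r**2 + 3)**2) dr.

37/3

Let u = r**2 + 3, so du = 2*r dr. When r = 0, u = 3; when r = 1, u = 4.
The integral becomes ∫ u**2 du from 3 to 4, with antiderivative u**3/3.
Back in r: F(r) = (r**2 + 3)**3/3.
Then F(1) - F(0) = (64/3) - (9) = 37/3.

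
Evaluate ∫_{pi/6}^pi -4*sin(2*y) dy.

1

An antiderivative is F(y) = 2*cos(2*y).
Then F(pi) - F(pi/6) = (2) - (1) = 1.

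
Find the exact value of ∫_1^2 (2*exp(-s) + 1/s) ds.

An antiderivative is F(s) = log(s) - 2*exp(-s).
Then F(2) - F(1) = (-2*exp(-2) + log(2)) - (-2*exp(-1)) = -2*exp(-2) + log(2) + 2*exp(-1).

-2*exp(-2) + log(2) + 2*exp(-1)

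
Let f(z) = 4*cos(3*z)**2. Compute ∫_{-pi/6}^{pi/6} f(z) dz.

2*pi/3

Use the identity cos^2(3*z) = (1 + cos(6*z))/2.
An antiderivative is F(z) = 2*z + sin(6*z)/3.
Then F(pi/6) - F(-pi/6) = (pi/3) - (-pi/3) = 2*pi/3.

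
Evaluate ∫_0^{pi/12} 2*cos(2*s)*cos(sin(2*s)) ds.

Let u = sin(2*s), so du = 2*cos(2*s) ds. When s = 0, u = 0; when s = pi/12, u = 1/2.
The integral becomes ∫ cos(u) du from 0 to 1/2, with antiderivative sin(u).
Back in s: F(s) = sin(sin(2*s)).
Then F(pi/12) - F(0) = (sin(1/2)) - (0) = sin(1/2).

sin(1/2)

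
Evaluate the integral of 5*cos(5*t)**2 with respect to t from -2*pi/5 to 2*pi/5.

2*pi

Use the identity cos^2(5*t) = (1 + cos(10*t))/2.
An antiderivative is F(t) = 5*t/2 + sin(10*t)/4.
Then F(2*pi/5) - F(-2*pi/5) = (pi) - (-pi) = 2*pi.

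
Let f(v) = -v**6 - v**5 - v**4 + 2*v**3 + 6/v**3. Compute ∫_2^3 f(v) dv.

By the power rule, an antiderivative is F(v) = -v**7/7 - v**6/6 - v**5/5 + v**4/2 - 3/v**2.
Then F(3) - F(2) = (-46448/105) - (-11803/420) = -173989/420.

-173989/420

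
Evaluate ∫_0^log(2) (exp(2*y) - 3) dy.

3/2 - log(8)

An antiderivative is F(y) = exp(2*y)/2 - 3*y.
Then F(log(2)) - F(0) = (2 - log(8)) - (1/2) = 3/2 - log(8).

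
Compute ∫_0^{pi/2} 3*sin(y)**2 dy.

3*pi/4

Use the identity sin^2(y) = (1 - cos(2*y))/2.
An antiderivative is F(y) = 3*y/2 - 3*sin(2*y)/4.
Then F(pi/2) - F(0) = (3*pi/4) - (0) = 3*pi/4.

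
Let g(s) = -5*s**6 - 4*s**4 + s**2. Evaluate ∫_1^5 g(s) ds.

By the power rule, an antiderivative is F(s) = -5*s**7/7 - 4*s**5/5 + s**3/3.
Then F(5) - F(1) = (-1223500/21) - (-124/105) = -6117376/105.

-6117376/105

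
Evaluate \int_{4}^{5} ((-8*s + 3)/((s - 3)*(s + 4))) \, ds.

-10*log(3) + 12*log(2)

Factor the denominator: s**2 + s - 12 = (s + 4)(s - 3).
Partial fractions: (-8*s + 3)/((s - 3)*(s + 4)) = -5/(s + 4) - 3/(s - 3).
An antiderivative is F(s) = -3*log(s - 3) - 5*log(s + 4).
Then F(5) - F(4) = (-10*log(3) - 3*log(2)) - (-15*log(2)) = -10*log(3) + 12*log(2).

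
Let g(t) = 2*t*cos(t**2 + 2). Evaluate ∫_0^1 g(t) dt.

-sin(2) + sin(3)

Let u = t**2 + 2, so du = 2*t dt. When t = 0, u = 2; when t = 1, u = 3.
The integral becomes ∫ cos(u) du from 2 to 3, with antiderivative sin(u).
Back in t: F(t) = sin(t**2 + 2).
Then F(1) - F(0) = (sin(3)) - (sin(2)) = -sin(2) + sin(3).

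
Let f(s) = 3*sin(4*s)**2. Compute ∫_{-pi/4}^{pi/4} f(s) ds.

3*pi/4

Use the identity sin^2(4*s) = (1 - cos(8*s))/2.
An antiderivative is F(s) = 3*s/2 - 3*sin(8*s)/16.
Then F(pi/4) - F(-pi/4) = (3*pi/8) - (-3*pi/8) = 3*pi/4.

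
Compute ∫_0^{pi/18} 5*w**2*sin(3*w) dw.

Integrate by parts twice (u = w^2, dv = 5*sin(3*w) dw).
An antiderivative is F(w) = -5*w**2*cos(3*w)/3 + 10*w*sin(3*w)/9 + 10*cos(3*w)/27.
Then F(pi/18) - F(0) = (-5*sqrt(3)*pi**2/1944 + 5*pi/162 + 5*sqrt(3)/27) - (10/27) = -10/27 - 5*sqrt(3)*pi**2/1944 + 5*pi/162 + 5*sqrt(3)/27.

-10/27 - 5*sqrt(3)*pi**2/1944 + 5*pi/162 + 5*sqrt(3)/27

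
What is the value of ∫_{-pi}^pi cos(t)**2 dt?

Use the identity cos^2(t) = (1 + cos(2*t))/2.
An antiderivative is F(t) = t/2 + sin(2*t)/4.
Then F(pi) - F(-pi) = (pi/2) - (-pi/2) = pi.

pi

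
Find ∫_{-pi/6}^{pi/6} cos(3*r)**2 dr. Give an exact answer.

Use the identity cos^2(3*r) = (1 + cos(6*r))/2.
An antiderivative is F(r) = r/2 + sin(6*r)/12.
Then F(pi/6) - F(-pi/6) = (pi/12) - (-pi/12) = pi/6.

pi/6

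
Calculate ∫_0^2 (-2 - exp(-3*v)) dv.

An antiderivative is F(v) = -2*v + exp(-3*v)/3.
Then F(2) - F(0) = (-4 + exp(-6)/3) - (1/3) = -13/3 + exp(-6)/3.

-13/3 + exp(-6)/3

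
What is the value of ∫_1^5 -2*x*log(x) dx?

Integrate by parts once (u = ln x, dv = -2*x dx).
An antiderivative is F(x) = -x**2*(2*log(x) - 1)/2.
Then F(5) - F(1) = (25/2 - 25*log(5)) - (1/2) = 12 - 25*log(5).

12 - 25*log(5)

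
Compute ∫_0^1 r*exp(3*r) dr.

1/9 + 2*exp(3)/9

Integrate by parts once (u = r, dv = exp(3*r) dr).
An antiderivative is F(r) = (3*r - 1)*exp(3*r)/9.
Then F(1) - F(0) = (2*exp(3)/9) - (-1/9) = 1/9 + 2*exp(3)/9.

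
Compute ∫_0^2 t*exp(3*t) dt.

Integrate by parts once (u = t, dv = exp(3*t) dt).
An antiderivative is F(t) = (3*t - 1)*exp(3*t)/9.
Then F(2) - F(0) = (5*exp(6)/9) - (-1/9) = 1/9 + 5*exp(6)/9.

1/9 + 5*exp(6)/9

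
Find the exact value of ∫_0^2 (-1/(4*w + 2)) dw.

An antiderivative is F(w) = -log(4*w + 2)/4.
Then F(2) - F(0) = (-log(10)/4) - (-log(2)/4) = -log(10)/4 + log(2)/4.

-log(10)/4 + log(2)/4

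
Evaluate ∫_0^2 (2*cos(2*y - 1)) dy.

Let u = 2*y - 1, so du = 2 dy. When y = 0, u = -1; when y = 2, u = 3.
The integral becomes ∫ cos(u) du from -1 to 3, with antiderivative sin(u).
Back in y: F(y) = sin(2*y - 1).
Then F(2) - F(0) = (sin(3)) - (-sin(1)) = sin(3) + sin(1).

sin(3) + sin(1)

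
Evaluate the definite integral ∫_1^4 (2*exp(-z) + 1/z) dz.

An antiderivative is F(z) = log(z) - 2*exp(-z).
Then F(4) - F(1) = ((-2 + log(4**exp(4)))*exp(-4)) - (-2*exp(-1)) = (-2 + 2*exp(3) + log(4**exp(4)))*exp(-4).

(-2 + 2*exp(3) + log(4**exp(4)))*exp(-4)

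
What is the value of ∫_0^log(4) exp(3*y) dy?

Let u = exp(y), so du = exp(y) dy. When y = 0, u = 1; when y = log(4), u = 4.
The integral becomes ∫ u**2 du from 1 to 4, with antiderivative u**3/3.
Back in y: F(y) = exp(3*y)/3.
Then F(log(4)) - F(0) = (64/3) - (1/3) = 21.

21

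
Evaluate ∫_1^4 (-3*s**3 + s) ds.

-735/4

By the power rule, an antiderivative is F(s) = -3*s**4/4 + s**2/2.
Then F(4) - F(1) = (-184) - (-1/4) = -735/4.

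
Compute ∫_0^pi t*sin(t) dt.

Integrate by parts once (u = t, dv = sin(t) dt).
An antiderivative is F(t) = -t*cos(t) + sin(t).
Then F(pi) - F(0) = (pi) - (0) = pi.

pi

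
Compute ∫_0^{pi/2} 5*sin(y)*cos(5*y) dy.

Use the identity sin(y)cos(5*y) = [sin(6*y) + sin(-4*y)]/2.
An antiderivative is F(y) = 5*cos(4*y)/8 - 5*cos(6*y)/12.
Then F(pi/2) - F(0) = (25/24) - (5/24) = 5/6.

5/6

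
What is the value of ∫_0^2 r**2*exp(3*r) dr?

Integrate by parts twice (u = r^2, dv = exp(3*r) dr).
An antiderivative is F(r) = (9*r**2 - 6*r + 2)*exp(3*r)/27.
Then F(2) - F(0) = (26*exp(6)/27) - (2/27) = -2/27 + 26*exp(6)/27.

-2/27 + 26*exp(6)/27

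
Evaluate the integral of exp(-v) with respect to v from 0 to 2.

An antiderivative is F(v) = -exp(-v).
Then F(2) - F(0) = (-exp(-2)) - (-1) = 1 - exp(-2).

1 - exp(-2)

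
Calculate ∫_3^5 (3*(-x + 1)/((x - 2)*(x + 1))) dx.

log(4/27)

Factor the denominator: x**2 - x - 2 = (x + 1)(x - 2).
Partial fractions: 3*(-x + 1)/((x - 2)*(x + 1)) = -2/(x + 1) - 1/(x - 2).
An antiderivative is F(x) = -log(x - 2) - 2*log(x + 1).
Then F(5) - F(3) = (-3*log(3) - 2*log(2)) - (-log(16)) = log(4/27).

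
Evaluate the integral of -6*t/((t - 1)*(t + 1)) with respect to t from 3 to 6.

-3*log(7) - 3*log(5) + 9*log(2)

Factor the denominator: t**2 - 1 = (t + 1)(t - 1).
Partial fractions: -6*t/((t - 1)*(t + 1)) = -3/(t + 1) - 3/(t - 1).
An antiderivative is F(t) = -3*log(t - 1) - 3*log(t + 1).
Then F(6) - F(3) = (-3*log(7) - 3*log(5)) - (-9*log(2)) = -3*log(7) - 3*log(5) + 9*log(2).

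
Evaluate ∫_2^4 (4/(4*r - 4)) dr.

log(3)

An antiderivative is F(r) = log(4*r - 4).
Then F(4) - F(2) = (log(12)) - (log(4)) = log(3).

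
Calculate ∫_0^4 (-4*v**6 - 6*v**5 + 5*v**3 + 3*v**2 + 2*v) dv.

-91408/7

By the power rule, an antiderivative is F(v) = -4*v**7/7 - v**6 + 5*v**4/4 + v**3 + v**2.
Then F(4) - F(0) = (-91408/7) - (0) = -91408/7.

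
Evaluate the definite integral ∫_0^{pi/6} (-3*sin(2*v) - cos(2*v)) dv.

-3/4 - sqrt(3)/4

An antiderivative is F(v) = -sin(2*v)/2 + 3*cos(2*v)/2.
Then F(pi/6) - F(0) = (3/4 - sqrt(3)/4) - (3/2) = -3/4 - sqrt(3)/4.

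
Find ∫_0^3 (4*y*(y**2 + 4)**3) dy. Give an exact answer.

28305/2

Let u = y**2 + 4, so du = 2*y dy. When y = 0, u = 4; when y = 3, u = 13.
The integral becomes 2·∫ u**3 du from 4 to 13, with antiderivative u**4/2.
Back in y: F(y) = (y**2 + 4)**4/2.
Then F(3) - F(0) = (28561/2) - (128) = 28305/2.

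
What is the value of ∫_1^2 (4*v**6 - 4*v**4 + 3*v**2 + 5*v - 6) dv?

3939/70

By the power rule, an antiderivative is F(v) = 4*v**7/7 - 4*v**5/5 + v**3 + 5*v**2/2 - 6*v.
Then F(2) - F(1) = (1874/35) - (-191/70) = 3939/70.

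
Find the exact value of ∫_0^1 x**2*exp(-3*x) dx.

2/27 - 17*exp(-3)/27

Integrate by parts twice (u = x^2, dv = exp(-3*x) dx).
An antiderivative is F(x) = (-9*x**2 - 6*x - 2)*exp(-3*x)/27.
Then F(1) - F(0) = (-17*exp(-3)/27) - (-2/27) = 2/27 - 17*exp(-3)/27.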